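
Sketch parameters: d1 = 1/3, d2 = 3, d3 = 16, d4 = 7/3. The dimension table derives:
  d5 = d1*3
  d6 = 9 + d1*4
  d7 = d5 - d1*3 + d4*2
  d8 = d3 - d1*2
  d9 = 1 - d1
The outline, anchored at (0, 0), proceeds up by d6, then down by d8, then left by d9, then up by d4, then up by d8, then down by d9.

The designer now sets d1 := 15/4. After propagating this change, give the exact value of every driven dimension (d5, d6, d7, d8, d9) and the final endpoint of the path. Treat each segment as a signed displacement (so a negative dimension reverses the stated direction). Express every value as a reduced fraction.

Apply edit: d1 := 15/4
  d5 = d1*3 = 45/4
  d6 = 9 + d1*4 = 24
  d7 = d5 - d1*3 + d4*2 = 14/3
  d8 = d3 - d1*2 = 17/2
  d9 = 1 - d1 = -11/4
Walk from origin (0, 0):
  seg 1: up by d6 = 24 → (0, 24)
  seg 2: down by d8 = 17/2 → (0, 31/2)
  seg 3: left by d9 = -11/4 → (11/4, 31/2)
  seg 4: up by d4 = 7/3 → (11/4, 107/6)
  seg 5: up by d8 = 17/2 → (11/4, 79/3)
  seg 6: down by d9 = -11/4 → (11/4, 349/12)

d5 = 45/4
d6 = 24
d7 = 14/3
d8 = 17/2
d9 = -11/4
endpoint = (11/4, 349/12)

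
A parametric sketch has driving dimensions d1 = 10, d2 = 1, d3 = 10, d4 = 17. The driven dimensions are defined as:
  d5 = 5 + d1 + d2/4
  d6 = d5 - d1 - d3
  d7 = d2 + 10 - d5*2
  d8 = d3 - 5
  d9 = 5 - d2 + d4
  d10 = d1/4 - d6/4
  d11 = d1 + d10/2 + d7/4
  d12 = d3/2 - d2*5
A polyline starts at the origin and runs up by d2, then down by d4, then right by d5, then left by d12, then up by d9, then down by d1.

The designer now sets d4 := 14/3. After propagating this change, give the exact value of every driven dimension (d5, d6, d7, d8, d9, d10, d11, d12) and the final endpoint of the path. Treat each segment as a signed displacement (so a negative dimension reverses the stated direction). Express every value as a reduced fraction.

Apply edit: d4 := 14/3
  d5 = 5 + d1 + d2/4 = 61/4
  d6 = d5 - d1 - d3 = -19/4
  d7 = d2 + 10 - d5*2 = -39/2
  d8 = d3 - 5 = 5
  d9 = 5 - d2 + d4 = 26/3
  d10 = d1/4 - d6/4 = 59/16
  d11 = d1 + d10/2 + d7/4 = 223/32
  d12 = d3/2 - d2*5 = 0
Walk from origin (0, 0):
  seg 1: up by d2 = 1 → (0, 1)
  seg 2: down by d4 = 14/3 → (0, -11/3)
  seg 3: right by d5 = 61/4 → (61/4, -11/3)
  seg 4: left by d12 = 0 → (61/4, -11/3)
  seg 5: up by d9 = 26/3 → (61/4, 5)
  seg 6: down by d1 = 10 → (61/4, -5)

d5 = 61/4
d6 = -19/4
d7 = -39/2
d8 = 5
d9 = 26/3
d10 = 59/16
d11 = 223/32
d12 = 0
endpoint = (61/4, -5)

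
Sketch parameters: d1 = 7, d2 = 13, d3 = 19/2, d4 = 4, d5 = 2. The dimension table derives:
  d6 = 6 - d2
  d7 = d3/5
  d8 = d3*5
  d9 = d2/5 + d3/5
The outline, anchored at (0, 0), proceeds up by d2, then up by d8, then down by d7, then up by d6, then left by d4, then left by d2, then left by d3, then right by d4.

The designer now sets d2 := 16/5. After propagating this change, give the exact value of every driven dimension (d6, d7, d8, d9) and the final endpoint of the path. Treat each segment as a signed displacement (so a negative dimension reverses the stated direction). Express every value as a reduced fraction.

d6 = 14/5
d7 = 19/10
d8 = 95/2
d9 = 127/50
endpoint = (-127/10, 258/5)

Apply edit: d2 := 16/5
  d6 = 6 - d2 = 14/5
  d7 = d3/5 = 19/10
  d8 = d3*5 = 95/2
  d9 = d2/5 + d3/5 = 127/50
Walk from origin (0, 0):
  seg 1: up by d2 = 16/5 → (0, 16/5)
  seg 2: up by d8 = 95/2 → (0, 507/10)
  seg 3: down by d7 = 19/10 → (0, 244/5)
  seg 4: up by d6 = 14/5 → (0, 258/5)
  seg 5: left by d4 = 4 → (-4, 258/5)
  seg 6: left by d2 = 16/5 → (-36/5, 258/5)
  seg 7: left by d3 = 19/2 → (-167/10, 258/5)
  seg 8: right by d4 = 4 → (-127/10, 258/5)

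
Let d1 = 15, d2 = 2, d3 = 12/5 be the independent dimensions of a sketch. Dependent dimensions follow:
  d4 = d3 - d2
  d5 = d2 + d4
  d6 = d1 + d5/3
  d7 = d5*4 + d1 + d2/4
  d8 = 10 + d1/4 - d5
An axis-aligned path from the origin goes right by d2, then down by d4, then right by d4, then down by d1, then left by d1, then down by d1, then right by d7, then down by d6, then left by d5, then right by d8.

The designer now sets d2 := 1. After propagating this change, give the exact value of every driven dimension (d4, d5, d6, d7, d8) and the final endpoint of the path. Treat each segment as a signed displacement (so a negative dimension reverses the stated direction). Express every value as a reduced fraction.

Apply edit: d2 := 1
  d4 = d3 - d2 = 7/5
  d5 = d2 + d4 = 12/5
  d6 = d1 + d5/3 = 79/5
  d7 = d5*4 + d1 + d2/4 = 497/20
  d8 = 10 + d1/4 - d5 = 227/20
Walk from origin (0, 0):
  seg 1: right by d2 = 1 → (1, 0)
  seg 2: down by d4 = 7/5 → (1, -7/5)
  seg 3: right by d4 = 7/5 → (12/5, -7/5)
  seg 4: down by d1 = 15 → (12/5, -82/5)
  seg 5: left by d1 = 15 → (-63/5, -82/5)
  seg 6: down by d1 = 15 → (-63/5, -157/5)
  seg 7: right by d7 = 497/20 → (49/4, -157/5)
  seg 8: down by d6 = 79/5 → (49/4, -236/5)
  seg 9: left by d5 = 12/5 → (197/20, -236/5)
  seg 10: right by d8 = 227/20 → (106/5, -236/5)

d4 = 7/5
d5 = 12/5
d6 = 79/5
d7 = 497/20
d8 = 227/20
endpoint = (106/5, -236/5)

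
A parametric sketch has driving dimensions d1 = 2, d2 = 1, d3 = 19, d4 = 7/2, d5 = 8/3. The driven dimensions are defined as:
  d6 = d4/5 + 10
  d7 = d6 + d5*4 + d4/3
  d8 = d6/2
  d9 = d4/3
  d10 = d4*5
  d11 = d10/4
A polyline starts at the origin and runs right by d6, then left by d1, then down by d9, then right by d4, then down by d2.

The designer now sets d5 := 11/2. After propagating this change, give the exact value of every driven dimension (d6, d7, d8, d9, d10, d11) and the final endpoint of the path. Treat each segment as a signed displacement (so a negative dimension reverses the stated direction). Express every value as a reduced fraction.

d6 = 107/10
d7 = 508/15
d8 = 107/20
d9 = 7/6
d10 = 35/2
d11 = 35/8
endpoint = (61/5, -13/6)

Apply edit: d5 := 11/2
  d6 = d4/5 + 10 = 107/10
  d7 = d6 + d5*4 + d4/3 = 508/15
  d8 = d6/2 = 107/20
  d9 = d4/3 = 7/6
  d10 = d4*5 = 35/2
  d11 = d10/4 = 35/8
Walk from origin (0, 0):
  seg 1: right by d6 = 107/10 → (107/10, 0)
  seg 2: left by d1 = 2 → (87/10, 0)
  seg 3: down by d9 = 7/6 → (87/10, -7/6)
  seg 4: right by d4 = 7/2 → (61/5, -7/6)
  seg 5: down by d2 = 1 → (61/5, -13/6)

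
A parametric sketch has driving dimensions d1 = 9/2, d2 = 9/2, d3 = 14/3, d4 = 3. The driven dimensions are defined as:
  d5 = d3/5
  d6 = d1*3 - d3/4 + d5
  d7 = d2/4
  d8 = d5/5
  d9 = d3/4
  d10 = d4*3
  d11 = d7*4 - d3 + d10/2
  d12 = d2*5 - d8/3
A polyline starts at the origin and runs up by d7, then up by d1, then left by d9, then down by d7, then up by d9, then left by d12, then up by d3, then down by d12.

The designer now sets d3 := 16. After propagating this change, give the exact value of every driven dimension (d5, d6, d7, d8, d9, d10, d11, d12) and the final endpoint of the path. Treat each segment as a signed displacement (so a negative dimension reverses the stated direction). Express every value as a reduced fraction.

Apply edit: d3 := 16
  d5 = d3/5 = 16/5
  d6 = d1*3 - d3/4 + d5 = 127/10
  d7 = d2/4 = 9/8
  d8 = d5/5 = 16/25
  d9 = d3/4 = 4
  d10 = d4*3 = 9
  d11 = d7*4 - d3 + d10/2 = -7
  d12 = d2*5 - d8/3 = 3343/150
Walk from origin (0, 0):
  seg 1: up by d7 = 9/8 → (0, 9/8)
  seg 2: up by d1 = 9/2 → (0, 45/8)
  seg 3: left by d9 = 4 → (-4, 45/8)
  seg 4: down by d7 = 9/8 → (-4, 9/2)
  seg 5: up by d9 = 4 → (-4, 17/2)
  seg 6: left by d12 = 3343/150 → (-3943/150, 17/2)
  seg 7: up by d3 = 16 → (-3943/150, 49/2)
  seg 8: down by d12 = 3343/150 → (-3943/150, 166/75)

d5 = 16/5
d6 = 127/10
d7 = 9/8
d8 = 16/25
d9 = 4
d10 = 9
d11 = -7
d12 = 3343/150
endpoint = (-3943/150, 166/75)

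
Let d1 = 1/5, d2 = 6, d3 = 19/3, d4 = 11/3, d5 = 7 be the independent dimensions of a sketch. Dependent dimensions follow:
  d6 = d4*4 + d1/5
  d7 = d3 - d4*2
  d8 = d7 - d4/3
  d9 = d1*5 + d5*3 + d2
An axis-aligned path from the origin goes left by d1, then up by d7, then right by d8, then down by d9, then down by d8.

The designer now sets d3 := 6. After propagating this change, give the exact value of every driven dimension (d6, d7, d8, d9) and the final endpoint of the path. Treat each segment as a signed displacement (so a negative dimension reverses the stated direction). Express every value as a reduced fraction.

d6 = 1103/75
d7 = -4/3
d8 = -23/9
d9 = 28
endpoint = (-124/45, -241/9)

Apply edit: d3 := 6
  d6 = d4*4 + d1/5 = 1103/75
  d7 = d3 - d4*2 = -4/3
  d8 = d7 - d4/3 = -23/9
  d9 = d1*5 + d5*3 + d2 = 28
Walk from origin (0, 0):
  seg 1: left by d1 = 1/5 → (-1/5, 0)
  seg 2: up by d7 = -4/3 → (-1/5, -4/3)
  seg 3: right by d8 = -23/9 → (-124/45, -4/3)
  seg 4: down by d9 = 28 → (-124/45, -88/3)
  seg 5: down by d8 = -23/9 → (-124/45, -241/9)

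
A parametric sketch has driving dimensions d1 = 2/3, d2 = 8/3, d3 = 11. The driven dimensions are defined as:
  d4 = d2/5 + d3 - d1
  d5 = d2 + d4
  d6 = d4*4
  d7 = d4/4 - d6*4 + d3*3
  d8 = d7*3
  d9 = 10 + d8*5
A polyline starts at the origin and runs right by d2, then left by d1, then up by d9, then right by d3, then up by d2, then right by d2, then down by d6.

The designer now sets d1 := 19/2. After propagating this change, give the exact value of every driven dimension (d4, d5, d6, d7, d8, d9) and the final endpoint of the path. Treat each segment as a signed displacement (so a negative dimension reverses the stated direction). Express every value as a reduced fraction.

d4 = 61/30
d5 = 47/10
d6 = 122/15
d7 = 39/40
d8 = 117/40
d9 = 197/8
endpoint = (41/6, 2299/120)

Apply edit: d1 := 19/2
  d4 = d2/5 + d3 - d1 = 61/30
  d5 = d2 + d4 = 47/10
  d6 = d4*4 = 122/15
  d7 = d4/4 - d6*4 + d3*3 = 39/40
  d8 = d7*3 = 117/40
  d9 = 10 + d8*5 = 197/8
Walk from origin (0, 0):
  seg 1: right by d2 = 8/3 → (8/3, 0)
  seg 2: left by d1 = 19/2 → (-41/6, 0)
  seg 3: up by d9 = 197/8 → (-41/6, 197/8)
  seg 4: right by d3 = 11 → (25/6, 197/8)
  seg 5: up by d2 = 8/3 → (25/6, 655/24)
  seg 6: right by d2 = 8/3 → (41/6, 655/24)
  seg 7: down by d6 = 122/15 → (41/6, 2299/120)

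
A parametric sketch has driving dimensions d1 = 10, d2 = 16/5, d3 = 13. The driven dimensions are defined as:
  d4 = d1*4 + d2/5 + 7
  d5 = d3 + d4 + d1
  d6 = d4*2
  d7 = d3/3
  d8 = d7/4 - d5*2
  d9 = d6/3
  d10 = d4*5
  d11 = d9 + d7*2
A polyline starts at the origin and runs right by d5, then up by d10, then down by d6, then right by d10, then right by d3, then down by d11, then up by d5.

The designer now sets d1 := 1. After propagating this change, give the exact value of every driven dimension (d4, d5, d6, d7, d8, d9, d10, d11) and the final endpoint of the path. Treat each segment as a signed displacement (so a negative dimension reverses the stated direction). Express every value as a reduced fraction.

Apply edit: d1 := 1
  d4 = d1*4 + d2/5 + 7 = 291/25
  d5 = d3 + d4 + d1 = 641/25
  d6 = d4*2 = 582/25
  d7 = d3/3 = 13/3
  d8 = d7/4 - d5*2 = -15059/300
  d9 = d6/3 = 194/25
  d10 = d4*5 = 291/5
  d11 = d9 + d7*2 = 1232/75
Walk from origin (0, 0):
  seg 1: right by d5 = 641/25 → (641/25, 0)
  seg 2: up by d10 = 291/5 → (641/25, 291/5)
  seg 3: down by d6 = 582/25 → (641/25, 873/25)
  seg 4: right by d10 = 291/5 → (2096/25, 873/25)
  seg 5: right by d3 = 13 → (2421/25, 873/25)
  seg 6: down by d11 = 1232/75 → (2421/25, 1387/75)
  seg 7: up by d5 = 641/25 → (2421/25, 662/15)

d4 = 291/25
d5 = 641/25
d6 = 582/25
d7 = 13/3
d8 = -15059/300
d9 = 194/25
d10 = 291/5
d11 = 1232/75
endpoint = (2421/25, 662/15)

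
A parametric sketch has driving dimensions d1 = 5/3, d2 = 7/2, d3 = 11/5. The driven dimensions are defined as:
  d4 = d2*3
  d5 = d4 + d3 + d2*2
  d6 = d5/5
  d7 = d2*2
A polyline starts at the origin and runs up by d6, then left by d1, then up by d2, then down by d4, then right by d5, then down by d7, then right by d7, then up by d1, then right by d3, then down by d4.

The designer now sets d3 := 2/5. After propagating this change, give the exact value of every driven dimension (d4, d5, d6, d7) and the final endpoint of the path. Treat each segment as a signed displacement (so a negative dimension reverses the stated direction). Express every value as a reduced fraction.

d4 = 21/2
d5 = 179/10
d6 = 179/50
d7 = 7
endpoint = (709/30, -1444/75)

Apply edit: d3 := 2/5
  d4 = d2*3 = 21/2
  d5 = d4 + d3 + d2*2 = 179/10
  d6 = d5/5 = 179/50
  d7 = d2*2 = 7
Walk from origin (0, 0):
  seg 1: up by d6 = 179/50 → (0, 179/50)
  seg 2: left by d1 = 5/3 → (-5/3, 179/50)
  seg 3: up by d2 = 7/2 → (-5/3, 177/25)
  seg 4: down by d4 = 21/2 → (-5/3, -171/50)
  seg 5: right by d5 = 179/10 → (487/30, -171/50)
  seg 6: down by d7 = 7 → (487/30, -521/50)
  seg 7: right by d7 = 7 → (697/30, -521/50)
  seg 8: up by d1 = 5/3 → (697/30, -1313/150)
  seg 9: right by d3 = 2/5 → (709/30, -1313/150)
  seg 10: down by d4 = 21/2 → (709/30, -1444/75)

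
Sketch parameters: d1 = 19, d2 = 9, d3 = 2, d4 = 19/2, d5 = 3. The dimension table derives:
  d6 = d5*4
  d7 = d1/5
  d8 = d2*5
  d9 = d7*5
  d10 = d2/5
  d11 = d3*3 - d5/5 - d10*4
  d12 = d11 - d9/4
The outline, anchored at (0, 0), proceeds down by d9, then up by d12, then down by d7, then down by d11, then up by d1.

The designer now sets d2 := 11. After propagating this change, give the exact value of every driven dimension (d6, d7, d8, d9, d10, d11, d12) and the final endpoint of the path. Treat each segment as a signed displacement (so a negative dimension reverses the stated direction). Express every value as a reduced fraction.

d6 = 12
d7 = 19/5
d8 = 55
d9 = 19
d10 = 11/5
d11 = -17/5
d12 = -163/20
endpoint = (0, -171/20)

Apply edit: d2 := 11
  d6 = d5*4 = 12
  d7 = d1/5 = 19/5
  d8 = d2*5 = 55
  d9 = d7*5 = 19
  d10 = d2/5 = 11/5
  d11 = d3*3 - d5/5 - d10*4 = -17/5
  d12 = d11 - d9/4 = -163/20
Walk from origin (0, 0):
  seg 1: down by d9 = 19 → (0, -19)
  seg 2: up by d12 = -163/20 → (0, -543/20)
  seg 3: down by d7 = 19/5 → (0, -619/20)
  seg 4: down by d11 = -17/5 → (0, -551/20)
  seg 5: up by d1 = 19 → (0, -171/20)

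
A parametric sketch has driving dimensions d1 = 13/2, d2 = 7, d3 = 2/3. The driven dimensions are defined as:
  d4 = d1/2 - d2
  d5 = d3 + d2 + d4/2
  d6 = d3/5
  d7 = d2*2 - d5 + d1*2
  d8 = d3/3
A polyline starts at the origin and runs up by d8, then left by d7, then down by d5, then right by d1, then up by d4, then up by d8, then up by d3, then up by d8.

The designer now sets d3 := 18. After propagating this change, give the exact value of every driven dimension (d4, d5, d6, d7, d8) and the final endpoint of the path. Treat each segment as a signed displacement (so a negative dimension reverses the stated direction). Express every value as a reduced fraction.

Apply edit: d3 := 18
  d4 = d1/2 - d2 = -15/4
  d5 = d3 + d2 + d4/2 = 185/8
  d6 = d3/5 = 18/5
  d7 = d2*2 - d5 + d1*2 = 31/8
  d8 = d3/3 = 6
Walk from origin (0, 0):
  seg 1: up by d8 = 6 → (0, 6)
  seg 2: left by d7 = 31/8 → (-31/8, 6)
  seg 3: down by d5 = 185/8 → (-31/8, -137/8)
  seg 4: right by d1 = 13/2 → (21/8, -137/8)
  seg 5: up by d4 = -15/4 → (21/8, -167/8)
  seg 6: up by d8 = 6 → (21/8, -119/8)
  seg 7: up by d3 = 18 → (21/8, 25/8)
  seg 8: up by d8 = 6 → (21/8, 73/8)

d4 = -15/4
d5 = 185/8
d6 = 18/5
d7 = 31/8
d8 = 6
endpoint = (21/8, 73/8)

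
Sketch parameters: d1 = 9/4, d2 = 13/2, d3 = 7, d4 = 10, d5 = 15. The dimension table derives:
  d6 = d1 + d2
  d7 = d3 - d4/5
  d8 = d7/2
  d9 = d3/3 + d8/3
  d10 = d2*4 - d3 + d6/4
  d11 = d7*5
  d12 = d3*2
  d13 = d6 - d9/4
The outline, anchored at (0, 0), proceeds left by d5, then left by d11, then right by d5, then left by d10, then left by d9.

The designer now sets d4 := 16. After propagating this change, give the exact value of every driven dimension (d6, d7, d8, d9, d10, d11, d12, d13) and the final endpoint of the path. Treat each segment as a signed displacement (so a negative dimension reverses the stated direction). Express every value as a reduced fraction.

d6 = 35/4
d7 = 19/5
d8 = 19/10
d9 = 89/30
d10 = 339/16
d11 = 19
d12 = 14
d13 = 961/120
endpoint = (-10357/240, 0)

Apply edit: d4 := 16
  d6 = d1 + d2 = 35/4
  d7 = d3 - d4/5 = 19/5
  d8 = d7/2 = 19/10
  d9 = d3/3 + d8/3 = 89/30
  d10 = d2*4 - d3 + d6/4 = 339/16
  d11 = d7*5 = 19
  d12 = d3*2 = 14
  d13 = d6 - d9/4 = 961/120
Walk from origin (0, 0):
  seg 1: left by d5 = 15 → (-15, 0)
  seg 2: left by d11 = 19 → (-34, 0)
  seg 3: right by d5 = 15 → (-19, 0)
  seg 4: left by d10 = 339/16 → (-643/16, 0)
  seg 5: left by d9 = 89/30 → (-10357/240, 0)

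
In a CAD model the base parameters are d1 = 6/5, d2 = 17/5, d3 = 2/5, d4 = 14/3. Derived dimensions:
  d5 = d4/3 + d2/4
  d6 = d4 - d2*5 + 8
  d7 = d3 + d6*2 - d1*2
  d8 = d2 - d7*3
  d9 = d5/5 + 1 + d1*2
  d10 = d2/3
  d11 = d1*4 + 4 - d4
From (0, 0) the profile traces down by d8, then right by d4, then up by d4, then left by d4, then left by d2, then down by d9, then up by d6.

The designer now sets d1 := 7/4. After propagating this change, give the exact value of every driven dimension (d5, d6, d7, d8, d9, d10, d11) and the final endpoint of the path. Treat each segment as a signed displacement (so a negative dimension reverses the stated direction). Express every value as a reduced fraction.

d5 = 433/180
d6 = -13/3
d7 = -353/30
d8 = 387/10
d9 = 4483/900
d10 = 17/15
d11 = 19/3
endpoint = (-17/5, -39013/900)

Apply edit: d1 := 7/4
  d5 = d4/3 + d2/4 = 433/180
  d6 = d4 - d2*5 + 8 = -13/3
  d7 = d3 + d6*2 - d1*2 = -353/30
  d8 = d2 - d7*3 = 387/10
  d9 = d5/5 + 1 + d1*2 = 4483/900
  d10 = d2/3 = 17/15
  d11 = d1*4 + 4 - d4 = 19/3
Walk from origin (0, 0):
  seg 1: down by d8 = 387/10 → (0, -387/10)
  seg 2: right by d4 = 14/3 → (14/3, -387/10)
  seg 3: up by d4 = 14/3 → (14/3, -1021/30)
  seg 4: left by d4 = 14/3 → (0, -1021/30)
  seg 5: left by d2 = 17/5 → (-17/5, -1021/30)
  seg 6: down by d9 = 4483/900 → (-17/5, -35113/900)
  seg 7: up by d6 = -13/3 → (-17/5, -39013/900)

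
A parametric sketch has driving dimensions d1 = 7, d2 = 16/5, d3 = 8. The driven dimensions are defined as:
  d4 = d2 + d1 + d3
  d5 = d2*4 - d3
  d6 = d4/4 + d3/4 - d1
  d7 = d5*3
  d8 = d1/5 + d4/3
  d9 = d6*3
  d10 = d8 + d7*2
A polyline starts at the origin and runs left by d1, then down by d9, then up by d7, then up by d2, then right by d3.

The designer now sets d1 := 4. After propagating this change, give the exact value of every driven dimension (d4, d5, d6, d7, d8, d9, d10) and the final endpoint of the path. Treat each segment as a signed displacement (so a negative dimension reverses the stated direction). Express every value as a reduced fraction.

Apply edit: d1 := 4
  d4 = d2 + d1 + d3 = 76/5
  d5 = d2*4 - d3 = 24/5
  d6 = d4/4 + d3/4 - d1 = 9/5
  d7 = d5*3 = 72/5
  d8 = d1/5 + d4/3 = 88/15
  d9 = d6*3 = 27/5
  d10 = d8 + d7*2 = 104/3
Walk from origin (0, 0):
  seg 1: left by d1 = 4 → (-4, 0)
  seg 2: down by d9 = 27/5 → (-4, -27/5)
  seg 3: up by d7 = 72/5 → (-4, 9)
  seg 4: up by d2 = 16/5 → (-4, 61/5)
  seg 5: right by d3 = 8 → (4, 61/5)

d4 = 76/5
d5 = 24/5
d6 = 9/5
d7 = 72/5
d8 = 88/15
d9 = 27/5
d10 = 104/3
endpoint = (4, 61/5)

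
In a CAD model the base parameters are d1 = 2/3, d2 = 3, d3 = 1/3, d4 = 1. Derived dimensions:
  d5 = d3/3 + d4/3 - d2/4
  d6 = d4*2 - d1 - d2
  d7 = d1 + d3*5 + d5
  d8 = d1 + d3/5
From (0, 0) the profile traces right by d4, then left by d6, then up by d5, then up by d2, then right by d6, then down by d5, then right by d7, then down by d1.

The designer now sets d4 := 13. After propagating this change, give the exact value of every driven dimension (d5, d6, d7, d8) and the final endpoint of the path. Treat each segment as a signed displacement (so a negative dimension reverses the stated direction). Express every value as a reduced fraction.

d5 = 133/36
d6 = 67/3
d7 = 217/36
d8 = 11/15
endpoint = (685/36, 7/3)

Apply edit: d4 := 13
  d5 = d3/3 + d4/3 - d2/4 = 133/36
  d6 = d4*2 - d1 - d2 = 67/3
  d7 = d1 + d3*5 + d5 = 217/36
  d8 = d1 + d3/5 = 11/15
Walk from origin (0, 0):
  seg 1: right by d4 = 13 → (13, 0)
  seg 2: left by d6 = 67/3 → (-28/3, 0)
  seg 3: up by d5 = 133/36 → (-28/3, 133/36)
  seg 4: up by d2 = 3 → (-28/3, 241/36)
  seg 5: right by d6 = 67/3 → (13, 241/36)
  seg 6: down by d5 = 133/36 → (13, 3)
  seg 7: right by d7 = 217/36 → (685/36, 3)
  seg 8: down by d1 = 2/3 → (685/36, 7/3)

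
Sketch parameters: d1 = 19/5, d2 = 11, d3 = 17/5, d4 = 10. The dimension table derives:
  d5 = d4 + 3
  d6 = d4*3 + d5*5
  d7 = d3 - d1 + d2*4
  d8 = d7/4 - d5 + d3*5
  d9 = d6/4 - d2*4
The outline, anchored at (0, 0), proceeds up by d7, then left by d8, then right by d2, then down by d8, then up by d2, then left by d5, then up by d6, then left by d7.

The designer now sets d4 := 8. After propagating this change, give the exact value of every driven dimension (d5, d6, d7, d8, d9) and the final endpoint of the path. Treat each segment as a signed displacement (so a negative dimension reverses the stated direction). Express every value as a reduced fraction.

d5 = 11
d6 = 79
d7 = 218/5
d8 = 169/10
d9 = -97/4
endpoint = (-121/2, 1167/10)

Apply edit: d4 := 8
  d5 = d4 + 3 = 11
  d6 = d4*3 + d5*5 = 79
  d7 = d3 - d1 + d2*4 = 218/5
  d8 = d7/4 - d5 + d3*5 = 169/10
  d9 = d6/4 - d2*4 = -97/4
Walk from origin (0, 0):
  seg 1: up by d7 = 218/5 → (0, 218/5)
  seg 2: left by d8 = 169/10 → (-169/10, 218/5)
  seg 3: right by d2 = 11 → (-59/10, 218/5)
  seg 4: down by d8 = 169/10 → (-59/10, 267/10)
  seg 5: up by d2 = 11 → (-59/10, 377/10)
  seg 6: left by d5 = 11 → (-169/10, 377/10)
  seg 7: up by d6 = 79 → (-169/10, 1167/10)
  seg 8: left by d7 = 218/5 → (-121/2, 1167/10)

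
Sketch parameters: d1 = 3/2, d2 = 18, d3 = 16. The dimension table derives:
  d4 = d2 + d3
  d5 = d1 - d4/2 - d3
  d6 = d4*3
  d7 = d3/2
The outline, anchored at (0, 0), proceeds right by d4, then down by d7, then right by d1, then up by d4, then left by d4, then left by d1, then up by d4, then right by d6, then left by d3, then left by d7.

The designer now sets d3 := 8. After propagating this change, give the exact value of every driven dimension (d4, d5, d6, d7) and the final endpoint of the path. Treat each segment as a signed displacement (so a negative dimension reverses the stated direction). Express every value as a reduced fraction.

d4 = 26
d5 = -39/2
d6 = 78
d7 = 4
endpoint = (66, 48)

Apply edit: d3 := 8
  d4 = d2 + d3 = 26
  d5 = d1 - d4/2 - d3 = -39/2
  d6 = d4*3 = 78
  d7 = d3/2 = 4
Walk from origin (0, 0):
  seg 1: right by d4 = 26 → (26, 0)
  seg 2: down by d7 = 4 → (26, -4)
  seg 3: right by d1 = 3/2 → (55/2, -4)
  seg 4: up by d4 = 26 → (55/2, 22)
  seg 5: left by d4 = 26 → (3/2, 22)
  seg 6: left by d1 = 3/2 → (0, 22)
  seg 7: up by d4 = 26 → (0, 48)
  seg 8: right by d6 = 78 → (78, 48)
  seg 9: left by d3 = 8 → (70, 48)
  seg 10: left by d7 = 4 → (66, 48)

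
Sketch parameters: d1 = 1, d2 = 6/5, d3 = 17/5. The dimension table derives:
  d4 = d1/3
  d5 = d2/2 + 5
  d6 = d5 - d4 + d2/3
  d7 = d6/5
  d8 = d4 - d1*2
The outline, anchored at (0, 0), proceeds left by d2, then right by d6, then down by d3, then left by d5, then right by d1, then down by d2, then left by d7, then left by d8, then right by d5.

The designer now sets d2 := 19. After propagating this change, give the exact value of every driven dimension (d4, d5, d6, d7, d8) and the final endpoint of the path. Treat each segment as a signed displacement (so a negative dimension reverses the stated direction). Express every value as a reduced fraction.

d4 = 1/3
d5 = 29/2
d6 = 41/2
d7 = 41/10
d8 = -5/3
endpoint = (1/15, -112/5)

Apply edit: d2 := 19
  d4 = d1/3 = 1/3
  d5 = d2/2 + 5 = 29/2
  d6 = d5 - d4 + d2/3 = 41/2
  d7 = d6/5 = 41/10
  d8 = d4 - d1*2 = -5/3
Walk from origin (0, 0):
  seg 1: left by d2 = 19 → (-19, 0)
  seg 2: right by d6 = 41/2 → (3/2, 0)
  seg 3: down by d3 = 17/5 → (3/2, -17/5)
  seg 4: left by d5 = 29/2 → (-13, -17/5)
  seg 5: right by d1 = 1 → (-12, -17/5)
  seg 6: down by d2 = 19 → (-12, -112/5)
  seg 7: left by d7 = 41/10 → (-161/10, -112/5)
  seg 8: left by d8 = -5/3 → (-433/30, -112/5)
  seg 9: right by d5 = 29/2 → (1/15, -112/5)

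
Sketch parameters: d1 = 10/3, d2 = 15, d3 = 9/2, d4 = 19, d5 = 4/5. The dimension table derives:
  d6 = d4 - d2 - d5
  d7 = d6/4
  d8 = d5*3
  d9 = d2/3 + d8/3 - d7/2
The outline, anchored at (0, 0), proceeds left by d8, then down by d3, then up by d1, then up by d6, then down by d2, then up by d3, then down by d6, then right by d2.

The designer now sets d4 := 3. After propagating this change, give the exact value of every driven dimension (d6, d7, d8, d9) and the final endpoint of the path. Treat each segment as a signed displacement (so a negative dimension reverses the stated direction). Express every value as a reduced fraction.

d6 = -64/5
d7 = -16/5
d8 = 12/5
d9 = 37/5
endpoint = (63/5, -35/3)

Apply edit: d4 := 3
  d6 = d4 - d2 - d5 = -64/5
  d7 = d6/4 = -16/5
  d8 = d5*3 = 12/5
  d9 = d2/3 + d8/3 - d7/2 = 37/5
Walk from origin (0, 0):
  seg 1: left by d8 = 12/5 → (-12/5, 0)
  seg 2: down by d3 = 9/2 → (-12/5, -9/2)
  seg 3: up by d1 = 10/3 → (-12/5, -7/6)
  seg 4: up by d6 = -64/5 → (-12/5, -419/30)
  seg 5: down by d2 = 15 → (-12/5, -869/30)
  seg 6: up by d3 = 9/2 → (-12/5, -367/15)
  seg 7: down by d6 = -64/5 → (-12/5, -35/3)
  seg 8: right by d2 = 15 → (63/5, -35/3)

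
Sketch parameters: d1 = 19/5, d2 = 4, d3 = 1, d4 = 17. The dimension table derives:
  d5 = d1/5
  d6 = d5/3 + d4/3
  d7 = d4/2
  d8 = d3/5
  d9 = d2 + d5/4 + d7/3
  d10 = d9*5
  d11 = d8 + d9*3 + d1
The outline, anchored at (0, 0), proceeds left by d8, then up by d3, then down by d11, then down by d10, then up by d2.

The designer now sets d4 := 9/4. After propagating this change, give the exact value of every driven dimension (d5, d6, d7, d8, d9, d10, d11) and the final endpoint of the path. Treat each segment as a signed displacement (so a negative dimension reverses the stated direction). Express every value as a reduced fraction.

Apply edit: d4 := 9/4
  d5 = d1/5 = 19/25
  d6 = d5/3 + d4/3 = 301/300
  d7 = d4/2 = 9/8
  d8 = d3/5 = 1/5
  d9 = d2 + d5/4 + d7/3 = 913/200
  d10 = d9*5 = 913/40
  d11 = d8 + d9*3 + d1 = 3539/200
Walk from origin (0, 0):
  seg 1: left by d8 = 1/5 → (-1/5, 0)
  seg 2: up by d3 = 1 → (-1/5, 1)
  seg 3: down by d11 = 3539/200 → (-1/5, -3339/200)
  seg 4: down by d10 = 913/40 → (-1/5, -988/25)
  seg 5: up by d2 = 4 → (-1/5, -888/25)

d5 = 19/25
d6 = 301/300
d7 = 9/8
d8 = 1/5
d9 = 913/200
d10 = 913/40
d11 = 3539/200
endpoint = (-1/5, -888/25)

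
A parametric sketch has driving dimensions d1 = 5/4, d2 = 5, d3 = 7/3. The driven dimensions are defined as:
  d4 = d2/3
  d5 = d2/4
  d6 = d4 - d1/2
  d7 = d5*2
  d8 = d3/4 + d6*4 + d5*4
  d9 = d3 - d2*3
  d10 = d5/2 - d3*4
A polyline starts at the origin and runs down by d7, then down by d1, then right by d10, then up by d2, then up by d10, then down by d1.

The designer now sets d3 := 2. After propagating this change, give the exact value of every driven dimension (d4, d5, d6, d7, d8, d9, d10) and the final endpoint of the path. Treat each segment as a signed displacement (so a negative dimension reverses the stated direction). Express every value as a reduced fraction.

d4 = 5/3
d5 = 5/4
d6 = 25/24
d7 = 5/2
d8 = 29/3
d9 = -13
d10 = -59/8
endpoint = (-59/8, -59/8)

Apply edit: d3 := 2
  d4 = d2/3 = 5/3
  d5 = d2/4 = 5/4
  d6 = d4 - d1/2 = 25/24
  d7 = d5*2 = 5/2
  d8 = d3/4 + d6*4 + d5*4 = 29/3
  d9 = d3 - d2*3 = -13
  d10 = d5/2 - d3*4 = -59/8
Walk from origin (0, 0):
  seg 1: down by d7 = 5/2 → (0, -5/2)
  seg 2: down by d1 = 5/4 → (0, -15/4)
  seg 3: right by d10 = -59/8 → (-59/8, -15/4)
  seg 4: up by d2 = 5 → (-59/8, 5/4)
  seg 5: up by d10 = -59/8 → (-59/8, -49/8)
  seg 6: down by d1 = 5/4 → (-59/8, -59/8)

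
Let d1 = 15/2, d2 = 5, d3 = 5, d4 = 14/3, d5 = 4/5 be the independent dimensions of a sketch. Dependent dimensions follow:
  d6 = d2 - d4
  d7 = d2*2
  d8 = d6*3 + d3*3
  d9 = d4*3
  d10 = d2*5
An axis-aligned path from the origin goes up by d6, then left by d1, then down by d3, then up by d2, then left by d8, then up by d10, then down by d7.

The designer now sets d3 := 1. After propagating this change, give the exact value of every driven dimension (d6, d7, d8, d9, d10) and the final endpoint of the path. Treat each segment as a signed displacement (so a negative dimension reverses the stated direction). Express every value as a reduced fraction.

Apply edit: d3 := 1
  d6 = d2 - d4 = 1/3
  d7 = d2*2 = 10
  d8 = d6*3 + d3*3 = 4
  d9 = d4*3 = 14
  d10 = d2*5 = 25
Walk from origin (0, 0):
  seg 1: up by d6 = 1/3 → (0, 1/3)
  seg 2: left by d1 = 15/2 → (-15/2, 1/3)
  seg 3: down by d3 = 1 → (-15/2, -2/3)
  seg 4: up by d2 = 5 → (-15/2, 13/3)
  seg 5: left by d8 = 4 → (-23/2, 13/3)
  seg 6: up by d10 = 25 → (-23/2, 88/3)
  seg 7: down by d7 = 10 → (-23/2, 58/3)

d6 = 1/3
d7 = 10
d8 = 4
d9 = 14
d10 = 25
endpoint = (-23/2, 58/3)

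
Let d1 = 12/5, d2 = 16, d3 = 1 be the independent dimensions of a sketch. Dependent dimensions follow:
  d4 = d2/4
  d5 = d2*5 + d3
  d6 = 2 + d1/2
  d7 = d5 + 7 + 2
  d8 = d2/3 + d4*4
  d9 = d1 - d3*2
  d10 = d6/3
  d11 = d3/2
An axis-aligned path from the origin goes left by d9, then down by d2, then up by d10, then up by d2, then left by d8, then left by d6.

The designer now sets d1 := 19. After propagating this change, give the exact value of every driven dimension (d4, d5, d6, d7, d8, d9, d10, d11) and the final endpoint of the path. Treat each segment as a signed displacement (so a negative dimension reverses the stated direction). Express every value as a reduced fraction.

d4 = 4
d5 = 81
d6 = 23/2
d7 = 90
d8 = 64/3
d9 = 17
d10 = 23/6
d11 = 1/2
endpoint = (-299/6, 23/6)

Apply edit: d1 := 19
  d4 = d2/4 = 4
  d5 = d2*5 + d3 = 81
  d6 = 2 + d1/2 = 23/2
  d7 = d5 + 7 + 2 = 90
  d8 = d2/3 + d4*4 = 64/3
  d9 = d1 - d3*2 = 17
  d10 = d6/3 = 23/6
  d11 = d3/2 = 1/2
Walk from origin (0, 0):
  seg 1: left by d9 = 17 → (-17, 0)
  seg 2: down by d2 = 16 → (-17, -16)
  seg 3: up by d10 = 23/6 → (-17, -73/6)
  seg 4: up by d2 = 16 → (-17, 23/6)
  seg 5: left by d8 = 64/3 → (-115/3, 23/6)
  seg 6: left by d6 = 23/2 → (-299/6, 23/6)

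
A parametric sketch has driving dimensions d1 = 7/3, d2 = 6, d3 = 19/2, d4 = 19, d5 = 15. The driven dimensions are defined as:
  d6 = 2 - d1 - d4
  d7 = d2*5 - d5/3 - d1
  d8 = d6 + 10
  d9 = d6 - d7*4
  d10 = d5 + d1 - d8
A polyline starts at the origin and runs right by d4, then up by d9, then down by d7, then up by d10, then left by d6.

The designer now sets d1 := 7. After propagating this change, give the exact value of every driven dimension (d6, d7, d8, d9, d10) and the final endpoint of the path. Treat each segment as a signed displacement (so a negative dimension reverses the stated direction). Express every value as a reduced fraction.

Apply edit: d1 := 7
  d6 = 2 - d1 - d4 = -24
  d7 = d2*5 - d5/3 - d1 = 18
  d8 = d6 + 10 = -14
  d9 = d6 - d7*4 = -96
  d10 = d5 + d1 - d8 = 36
Walk from origin (0, 0):
  seg 1: right by d4 = 19 → (19, 0)
  seg 2: up by d9 = -96 → (19, -96)
  seg 3: down by d7 = 18 → (19, -114)
  seg 4: up by d10 = 36 → (19, -78)
  seg 5: left by d6 = -24 → (43, -78)

d6 = -24
d7 = 18
d8 = -14
d9 = -96
d10 = 36
endpoint = (43, -78)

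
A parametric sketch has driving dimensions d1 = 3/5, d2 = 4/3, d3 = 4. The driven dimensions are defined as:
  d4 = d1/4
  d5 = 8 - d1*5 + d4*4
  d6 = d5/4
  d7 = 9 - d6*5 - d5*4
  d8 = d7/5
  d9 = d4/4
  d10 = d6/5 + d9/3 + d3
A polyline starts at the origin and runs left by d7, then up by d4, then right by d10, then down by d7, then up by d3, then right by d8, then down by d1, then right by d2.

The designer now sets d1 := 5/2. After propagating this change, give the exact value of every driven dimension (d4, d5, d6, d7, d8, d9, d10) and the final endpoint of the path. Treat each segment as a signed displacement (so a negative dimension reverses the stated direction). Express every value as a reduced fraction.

Apply edit: d1 := 5/2
  d4 = d1/4 = 5/8
  d5 = 8 - d1*5 + d4*4 = -2
  d6 = d5/4 = -1/2
  d7 = 9 - d6*5 - d5*4 = 39/2
  d8 = d7/5 = 39/10
  d9 = d4/4 = 5/32
  d10 = d6/5 + d9/3 + d3 = 1897/480
Walk from origin (0, 0):
  seg 1: left by d7 = 39/2 → (-39/2, 0)
  seg 2: up by d4 = 5/8 → (-39/2, 5/8)
  seg 3: right by d10 = 1897/480 → (-7463/480, 5/8)
  seg 4: down by d7 = 39/2 → (-7463/480, -151/8)
  seg 5: up by d3 = 4 → (-7463/480, -119/8)
  seg 6: right by d8 = 39/10 → (-5591/480, -119/8)
  seg 7: down by d1 = 5/2 → (-5591/480, -139/8)
  seg 8: right by d2 = 4/3 → (-4951/480, -139/8)

d4 = 5/8
d5 = -2
d6 = -1/2
d7 = 39/2
d8 = 39/10
d9 = 5/32
d10 = 1897/480
endpoint = (-4951/480, -139/8)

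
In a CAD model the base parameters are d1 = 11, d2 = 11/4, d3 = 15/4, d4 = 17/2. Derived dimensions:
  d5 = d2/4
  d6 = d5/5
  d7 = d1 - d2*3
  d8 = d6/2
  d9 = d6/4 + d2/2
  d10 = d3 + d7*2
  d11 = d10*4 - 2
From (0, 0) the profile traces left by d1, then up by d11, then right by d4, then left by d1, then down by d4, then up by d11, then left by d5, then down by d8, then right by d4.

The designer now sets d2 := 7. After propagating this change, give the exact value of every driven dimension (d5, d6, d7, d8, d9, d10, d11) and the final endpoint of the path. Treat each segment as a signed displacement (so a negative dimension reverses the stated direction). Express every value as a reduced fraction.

Apply edit: d2 := 7
  d5 = d2/4 = 7/4
  d6 = d5/5 = 7/20
  d7 = d1 - d2*3 = -10
  d8 = d6/2 = 7/40
  d9 = d6/4 + d2/2 = 287/80
  d10 = d3 + d7*2 = -65/4
  d11 = d10*4 - 2 = -67
Walk from origin (0, 0):
  seg 1: left by d1 = 11 → (-11, 0)
  seg 2: up by d11 = -67 → (-11, -67)
  seg 3: right by d4 = 17/2 → (-5/2, -67)
  seg 4: left by d1 = 11 → (-27/2, -67)
  seg 5: down by d4 = 17/2 → (-27/2, -151/2)
  seg 6: up by d11 = -67 → (-27/2, -285/2)
  seg 7: left by d5 = 7/4 → (-61/4, -285/2)
  seg 8: down by d8 = 7/40 → (-61/4, -5707/40)
  seg 9: right by d4 = 17/2 → (-27/4, -5707/40)

d5 = 7/4
d6 = 7/20
d7 = -10
d8 = 7/40
d9 = 287/80
d10 = -65/4
d11 = -67
endpoint = (-27/4, -5707/40)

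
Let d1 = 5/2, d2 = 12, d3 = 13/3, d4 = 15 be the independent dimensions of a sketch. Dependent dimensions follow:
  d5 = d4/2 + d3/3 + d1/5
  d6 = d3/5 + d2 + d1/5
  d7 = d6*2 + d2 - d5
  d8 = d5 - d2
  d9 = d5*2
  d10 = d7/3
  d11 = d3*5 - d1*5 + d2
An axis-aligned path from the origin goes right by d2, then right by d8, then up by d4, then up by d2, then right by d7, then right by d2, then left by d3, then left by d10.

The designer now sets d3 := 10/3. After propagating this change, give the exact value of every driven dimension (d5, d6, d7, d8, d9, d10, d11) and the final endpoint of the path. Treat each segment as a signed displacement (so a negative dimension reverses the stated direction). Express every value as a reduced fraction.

d5 = 82/9
d6 = 79/6
d7 = 263/9
d8 = -26/9
d9 = 164/9
d10 = 263/27
d11 = 97/6
endpoint = (1006/27, 27)

Apply edit: d3 := 10/3
  d5 = d4/2 + d3/3 + d1/5 = 82/9
  d6 = d3/5 + d2 + d1/5 = 79/6
  d7 = d6*2 + d2 - d5 = 263/9
  d8 = d5 - d2 = -26/9
  d9 = d5*2 = 164/9
  d10 = d7/3 = 263/27
  d11 = d3*5 - d1*5 + d2 = 97/6
Walk from origin (0, 0):
  seg 1: right by d2 = 12 → (12, 0)
  seg 2: right by d8 = -26/9 → (82/9, 0)
  seg 3: up by d4 = 15 → (82/9, 15)
  seg 4: up by d2 = 12 → (82/9, 27)
  seg 5: right by d7 = 263/9 → (115/3, 27)
  seg 6: right by d2 = 12 → (151/3, 27)
  seg 7: left by d3 = 10/3 → (47, 27)
  seg 8: left by d10 = 263/27 → (1006/27, 27)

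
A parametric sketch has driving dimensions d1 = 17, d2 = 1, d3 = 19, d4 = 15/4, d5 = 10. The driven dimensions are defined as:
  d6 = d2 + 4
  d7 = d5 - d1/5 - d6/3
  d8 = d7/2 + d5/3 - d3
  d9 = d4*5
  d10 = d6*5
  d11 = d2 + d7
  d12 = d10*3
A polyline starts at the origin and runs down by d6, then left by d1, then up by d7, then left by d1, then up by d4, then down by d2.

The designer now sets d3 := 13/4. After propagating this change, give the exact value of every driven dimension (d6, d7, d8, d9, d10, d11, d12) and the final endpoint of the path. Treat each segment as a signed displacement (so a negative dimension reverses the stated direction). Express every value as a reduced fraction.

Apply edit: d3 := 13/4
  d6 = d2 + 4 = 5
  d7 = d5 - d1/5 - d6/3 = 74/15
  d8 = d7/2 + d5/3 - d3 = 51/20
  d9 = d4*5 = 75/4
  d10 = d6*5 = 25
  d11 = d2 + d7 = 89/15
  d12 = d10*3 = 75
Walk from origin (0, 0):
  seg 1: down by d6 = 5 → (0, -5)
  seg 2: left by d1 = 17 → (-17, -5)
  seg 3: up by d7 = 74/15 → (-17, -1/15)
  seg 4: left by d1 = 17 → (-34, -1/15)
  seg 5: up by d4 = 15/4 → (-34, 221/60)
  seg 6: down by d2 = 1 → (-34, 161/60)

d6 = 5
d7 = 74/15
d8 = 51/20
d9 = 75/4
d10 = 25
d11 = 89/15
d12 = 75
endpoint = (-34, 161/60)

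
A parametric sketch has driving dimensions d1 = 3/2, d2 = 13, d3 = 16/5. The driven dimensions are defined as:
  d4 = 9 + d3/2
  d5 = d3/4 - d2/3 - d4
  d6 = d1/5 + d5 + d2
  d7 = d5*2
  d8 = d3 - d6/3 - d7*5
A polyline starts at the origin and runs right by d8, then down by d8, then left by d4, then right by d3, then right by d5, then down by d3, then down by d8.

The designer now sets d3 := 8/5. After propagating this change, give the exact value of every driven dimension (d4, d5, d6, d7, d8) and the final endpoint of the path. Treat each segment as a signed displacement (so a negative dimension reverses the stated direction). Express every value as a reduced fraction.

d4 = 49/5
d5 = -206/15
d6 = -13/30
d7 = -412/15
d8 = 12517/90
endpoint = (10543/90, -12589/45)

Apply edit: d3 := 8/5
  d4 = 9 + d3/2 = 49/5
  d5 = d3/4 - d2/3 - d4 = -206/15
  d6 = d1/5 + d5 + d2 = -13/30
  d7 = d5*2 = -412/15
  d8 = d3 - d6/3 - d7*5 = 12517/90
Walk from origin (0, 0):
  seg 1: right by d8 = 12517/90 → (12517/90, 0)
  seg 2: down by d8 = 12517/90 → (12517/90, -12517/90)
  seg 3: left by d4 = 49/5 → (2327/18, -12517/90)
  seg 4: right by d3 = 8/5 → (11779/90, -12517/90)
  seg 5: right by d5 = -206/15 → (10543/90, -12517/90)
  seg 6: down by d3 = 8/5 → (10543/90, -12661/90)
  seg 7: down by d8 = 12517/90 → (10543/90, -12589/45)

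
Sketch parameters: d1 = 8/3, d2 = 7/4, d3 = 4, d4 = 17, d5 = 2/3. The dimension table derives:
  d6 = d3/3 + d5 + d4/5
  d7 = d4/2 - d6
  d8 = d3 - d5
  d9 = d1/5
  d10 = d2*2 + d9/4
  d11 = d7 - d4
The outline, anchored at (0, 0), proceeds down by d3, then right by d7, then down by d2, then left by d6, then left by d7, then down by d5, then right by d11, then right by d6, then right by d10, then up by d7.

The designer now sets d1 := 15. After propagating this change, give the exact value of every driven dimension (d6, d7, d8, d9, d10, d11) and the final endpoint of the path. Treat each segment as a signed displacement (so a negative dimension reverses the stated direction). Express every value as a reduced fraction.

d6 = 27/5
d7 = 31/10
d8 = 10/3
d9 = 3
d10 = 17/4
d11 = -139/10
endpoint = (-193/20, -199/60)

Apply edit: d1 := 15
  d6 = d3/3 + d5 + d4/5 = 27/5
  d7 = d4/2 - d6 = 31/10
  d8 = d3 - d5 = 10/3
  d9 = d1/5 = 3
  d10 = d2*2 + d9/4 = 17/4
  d11 = d7 - d4 = -139/10
Walk from origin (0, 0):
  seg 1: down by d3 = 4 → (0, -4)
  seg 2: right by d7 = 31/10 → (31/10, -4)
  seg 3: down by d2 = 7/4 → (31/10, -23/4)
  seg 4: left by d6 = 27/5 → (-23/10, -23/4)
  seg 5: left by d7 = 31/10 → (-27/5, -23/4)
  seg 6: down by d5 = 2/3 → (-27/5, -77/12)
  seg 7: right by d11 = -139/10 → (-193/10, -77/12)
  seg 8: right by d6 = 27/5 → (-139/10, -77/12)
  seg 9: right by d10 = 17/4 → (-193/20, -77/12)
  seg 10: up by d7 = 31/10 → (-193/20, -199/60)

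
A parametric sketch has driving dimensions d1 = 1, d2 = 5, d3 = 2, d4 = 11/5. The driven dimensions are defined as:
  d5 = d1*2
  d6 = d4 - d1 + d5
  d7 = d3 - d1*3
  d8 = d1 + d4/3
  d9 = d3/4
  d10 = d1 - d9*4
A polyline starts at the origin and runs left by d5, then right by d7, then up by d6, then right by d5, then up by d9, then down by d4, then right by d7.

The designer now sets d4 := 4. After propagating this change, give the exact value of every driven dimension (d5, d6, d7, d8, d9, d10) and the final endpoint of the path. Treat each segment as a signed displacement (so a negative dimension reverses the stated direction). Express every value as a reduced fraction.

d5 = 2
d6 = 5
d7 = -1
d8 = 7/3
d9 = 1/2
d10 = -1
endpoint = (-2, 3/2)

Apply edit: d4 := 4
  d5 = d1*2 = 2
  d6 = d4 - d1 + d5 = 5
  d7 = d3 - d1*3 = -1
  d8 = d1 + d4/3 = 7/3
  d9 = d3/4 = 1/2
  d10 = d1 - d9*4 = -1
Walk from origin (0, 0):
  seg 1: left by d5 = 2 → (-2, 0)
  seg 2: right by d7 = -1 → (-3, 0)
  seg 3: up by d6 = 5 → (-3, 5)
  seg 4: right by d5 = 2 → (-1, 5)
  seg 5: up by d9 = 1/2 → (-1, 11/2)
  seg 6: down by d4 = 4 → (-1, 3/2)
  seg 7: right by d7 = -1 → (-2, 3/2)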